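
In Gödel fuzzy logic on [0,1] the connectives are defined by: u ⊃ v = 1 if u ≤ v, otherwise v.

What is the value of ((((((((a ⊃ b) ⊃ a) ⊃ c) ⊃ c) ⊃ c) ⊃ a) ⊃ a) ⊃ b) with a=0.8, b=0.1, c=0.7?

0.10

(a ⊃ b): 0.8 > 0.1, so result = 0.1
((a ⊃ b) ⊃ a): 0.1 ≤ 0.8, so result = 1
(((a ⊃ b) ⊃ a) ⊃ c): 1 > 0.7, so result = 0.7
((((a ⊃ b) ⊃ a) ⊃ c) ⊃ c): 0.7 ≤ 0.7, so result = 1
(((((a ⊃ b) ⊃ a) ⊃ c) ⊃ c) ⊃ c): 1 > 0.7, so result = 0.7
((((((a ⊃ b) ⊃ a) ⊃ c) ⊃ c) ⊃ c) ⊃ a): 0.7 ≤ 0.8, so result = 1
(((((((a ⊃ b) ⊃ a) ⊃ c) ⊃ c) ⊃ c) ⊃ a) ⊃ a): 1 > 0.8, so result = 0.8
((((((((a ⊃ b) ⊃ a) ⊃ c) ⊃ c) ⊃ c) ⊃ a) ⊃ a) ⊃ b): 0.8 > 0.1, so result = 0.1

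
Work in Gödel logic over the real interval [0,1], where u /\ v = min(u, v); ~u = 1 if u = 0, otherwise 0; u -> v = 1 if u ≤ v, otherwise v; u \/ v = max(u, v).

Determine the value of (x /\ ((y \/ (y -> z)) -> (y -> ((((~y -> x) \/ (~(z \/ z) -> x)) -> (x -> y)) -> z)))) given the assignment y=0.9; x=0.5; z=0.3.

(y -> z): 0.9 > 0.3, so result = 0.3
(y \/ (y -> z)) = max(0.9, 0.3) = 0.9
~y: Gödel ¬ of 0.9 = 0 (operand ≠ 0)
(~y -> x): 0 ≤ 0.5, so result = 1
(z \/ z) = max(0.3, 0.3) = 0.3
~(z \/ z): Gödel ¬ of 0.3 = 0 (operand ≠ 0)
(~(z \/ z) -> x): 0 ≤ 0.5, so result = 1
((~y -> x) \/ (~(z \/ z) -> x)) = max(1, 1) = 1
(x -> y): 0.5 ≤ 0.9, so result = 1
(((~y -> x) \/ (~(z \/ z) -> x)) -> (x -> y)): 1 ≤ 1, so result = 1
((((~y -> x) \/ (~(z \/ z) -> x)) -> (x -> y)) -> z): 1 > 0.3, so result = 0.3
(y -> ((((~y -> x) \/ (~(z \/ z) -> x)) -> (x -> y)) -> z)): 0.9 > 0.3, so result = 0.3
((y \/ (y -> z)) -> (y -> ((((~y -> x) \/ (~(z \/ z) -> x)) -> (x -> y)) -> z))): 0.9 > 0.3, so result = 0.3
(x /\ ((y \/ (y -> z)) -> (y -> ((((~y -> x) \/ (~(z \/ z) -> x)) -> (x -> y)) -> z)))) = min(0.5, 0.3) = 0.3

0.30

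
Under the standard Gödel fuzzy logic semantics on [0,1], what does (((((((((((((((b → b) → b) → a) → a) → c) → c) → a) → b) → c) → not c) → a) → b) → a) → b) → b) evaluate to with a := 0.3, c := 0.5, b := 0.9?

0.90

(b → b): 0.9 ≤ 0.9, so result = 1
((b → b) → b): 1 > 0.9, so result = 0.9
(((b → b) → b) → a): 0.9 > 0.3, so result = 0.3
((((b → b) → b) → a) → a): 0.3 ≤ 0.3, so result = 1
(((((b → b) → b) → a) → a) → c): 1 > 0.5, so result = 0.5
((((((b → b) → b) → a) → a) → c) → c): 0.5 ≤ 0.5, so result = 1
(((((((b → b) → b) → a) → a) → c) → c) → a): 1 > 0.3, so result = 0.3
((((((((b → b) → b) → a) → a) → c) → c) → a) → b): 0.3 ≤ 0.9, so result = 1
(((((((((b → b) → b) → a) → a) → c) → c) → a) → b) → c): 1 > 0.5, so result = 0.5
not c: Gödel ¬ of 0.5 = 0 (operand ≠ 0)
((((((((((b → b) → b) → a) → a) → c) → c) → a) → b) → c) → not c): 0.5 > 0, so result = 0
(((((((((((b → b) → b) → a) → a) → c) → c) → a) → b) → c) → not c) → a): 0 ≤ 0.3, so result = 1
((((((((((((b → b) → b) → a) → a) → c) → c) → a) → b) → c) → not c) → a) → b): 1 > 0.9, so result = 0.9
(((((((((((((b → b) → b) → a) → a) → c) → c) → a) → b) → c) → not c) → a) → b) → a): 0.9 > 0.3, so result = 0.3
((((((((((((((b → b) → b) → a) → a) → c) → c) → a) → b) → c) → not c) → a) → b) → a) → b): 0.3 ≤ 0.9, so result = 1
(((((((((((((((b → b) → b) → a) → a) → c) → c) → a) → b) → c) → not c) → a) → b) → a) → b) → b): 1 > 0.9, so result = 0.9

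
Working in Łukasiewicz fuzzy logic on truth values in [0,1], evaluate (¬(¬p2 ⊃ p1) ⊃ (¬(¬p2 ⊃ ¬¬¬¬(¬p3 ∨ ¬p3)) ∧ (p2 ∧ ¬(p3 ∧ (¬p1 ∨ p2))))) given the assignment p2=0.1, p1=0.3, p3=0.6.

¬p2: Łukasiewicz ¬ gives 1 − 0.1 = 0.9
(¬p2 ⊃ p1): min(1, 1 − 0.9 + 0.3) = 0.4
¬(¬p2 ⊃ p1): Łukasiewicz ¬ gives 1 − 0.4 = 0.6
¬p2: Łukasiewicz ¬ gives 1 − 0.1 = 0.9
¬p3: Łukasiewicz ¬ gives 1 − 0.6 = 0.4
¬p3: Łukasiewicz ¬ gives 1 − 0.6 = 0.4
(¬p3 ∨ ¬p3) = max(0.4, 0.4) = 0.4
¬(¬p3 ∨ ¬p3): Łukasiewicz ¬ gives 1 − 0.4 = 0.6
¬¬(¬p3 ∨ ¬p3): Łukasiewicz ¬ gives 1 − 0.6 = 0.4
¬¬¬(¬p3 ∨ ¬p3): Łukasiewicz ¬ gives 1 − 0.4 = 0.6
¬¬¬¬(¬p3 ∨ ¬p3): Łukasiewicz ¬ gives 1 − 0.6 = 0.4
(¬p2 ⊃ ¬¬¬¬(¬p3 ∨ ¬p3)): min(1, 1 − 0.9 + 0.4) = 0.5
¬(¬p2 ⊃ ¬¬¬¬(¬p3 ∨ ¬p3)): Łukasiewicz ¬ gives 1 − 0.5 = 0.5
¬p1: Łukasiewicz ¬ gives 1 − 0.3 = 0.7
(¬p1 ∨ p2) = max(0.7, 0.1) = 0.7
(p3 ∧ (¬p1 ∨ p2)) = min(0.6, 0.7) = 0.6
¬(p3 ∧ (¬p1 ∨ p2)): Łukasiewicz ¬ gives 1 − 0.6 = 0.4
(p2 ∧ ¬(p3 ∧ (¬p1 ∨ p2))) = min(0.1, 0.4) = 0.1
(¬(¬p2 ⊃ ¬¬¬¬(¬p3 ∨ ¬p3)) ∧ (p2 ∧ ¬(p3 ∧ (¬p1 ∨ p2)))) = min(0.5, 0.1) = 0.1
(¬(¬p2 ⊃ p1) ⊃ (¬(¬p2 ⊃ ¬¬¬¬(¬p3 ∨ ¬p3)) ∧ (p2 ∧ ¬(p3 ∧ (¬p1 ∨ p2))))): min(1, 1 − 0.6 + 0.1) = 0.5

0.50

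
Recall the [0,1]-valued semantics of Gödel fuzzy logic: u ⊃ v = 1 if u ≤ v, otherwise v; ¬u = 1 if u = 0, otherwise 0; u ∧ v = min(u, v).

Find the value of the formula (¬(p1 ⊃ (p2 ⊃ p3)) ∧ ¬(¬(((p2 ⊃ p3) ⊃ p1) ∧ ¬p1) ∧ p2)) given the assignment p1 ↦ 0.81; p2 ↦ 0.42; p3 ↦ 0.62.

(p2 ⊃ p3): 0.42 ≤ 0.62, so result = 1
(p1 ⊃ (p2 ⊃ p3)): 0.81 ≤ 1, so result = 1
¬(p1 ⊃ (p2 ⊃ p3)): Gödel ¬ of 1 = 0 (operand ≠ 0)
(p2 ⊃ p3): 0.42 ≤ 0.62, so result = 1
((p2 ⊃ p3) ⊃ p1): 1 > 0.81, so result = 0.81
¬p1: Gödel ¬ of 0.81 = 0 (operand ≠ 0)
(((p2 ⊃ p3) ⊃ p1) ∧ ¬p1) = min(0.81, 0) = 0
¬(((p2 ⊃ p3) ⊃ p1) ∧ ¬p1): Gödel ¬ of 0 = 1 (operand is 0)
(¬(((p2 ⊃ p3) ⊃ p1) ∧ ¬p1) ∧ p2) = min(1, 0.42) = 0.42
¬(¬(((p2 ⊃ p3) ⊃ p1) ∧ ¬p1) ∧ p2): Gödel ¬ of 0.42 = 0 (operand ≠ 0)
(¬(p1 ⊃ (p2 ⊃ p3)) ∧ ¬(¬(((p2 ⊃ p3) ⊃ p1) ∧ ¬p1) ∧ p2)) = min(0, 0) = 0

0.00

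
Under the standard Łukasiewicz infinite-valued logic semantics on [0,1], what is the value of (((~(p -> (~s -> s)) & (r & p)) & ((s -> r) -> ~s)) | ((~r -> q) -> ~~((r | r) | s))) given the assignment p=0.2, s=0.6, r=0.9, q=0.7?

0.90

~s: Łukasiewicz ¬ gives 1 − 0.6 = 0.4
(~s -> s): min(1, 1 − 0.4 + 0.6) = 1
(p -> (~s -> s)): min(1, 1 − 0.2 + 1) = 1
~(p -> (~s -> s)): Łukasiewicz ¬ gives 1 − 1 = 0
(r & p) = min(0.9, 0.2) = 0.2
(~(p -> (~s -> s)) & (r & p)) = min(0, 0.2) = 0
(s -> r): min(1, 1 − 0.6 + 0.9) = 1
~s: Łukasiewicz ¬ gives 1 − 0.6 = 0.4
((s -> r) -> ~s): min(1, 1 − 1 + 0.4) = 0.4
((~(p -> (~s -> s)) & (r & p)) & ((s -> r) -> ~s)) = min(0, 0.4) = 0
~r: Łukasiewicz ¬ gives 1 − 0.9 = 0.1
(~r -> q): min(1, 1 − 0.1 + 0.7) = 1
(r | r) = max(0.9, 0.9) = 0.9
((r | r) | s) = max(0.9, 0.6) = 0.9
~((r | r) | s): Łukasiewicz ¬ gives 1 − 0.9 = 0.1
~~((r | r) | s): Łukasiewicz ¬ gives 1 − 0.1 = 0.9
((~r -> q) -> ~~((r | r) | s)): min(1, 1 − 1 + 0.9) = 0.9
(((~(p -> (~s -> s)) & (r & p)) & ((s -> r) -> ~s)) | ((~r -> q) -> ~~((r | r) | s))) = max(0, 0.9) = 0.9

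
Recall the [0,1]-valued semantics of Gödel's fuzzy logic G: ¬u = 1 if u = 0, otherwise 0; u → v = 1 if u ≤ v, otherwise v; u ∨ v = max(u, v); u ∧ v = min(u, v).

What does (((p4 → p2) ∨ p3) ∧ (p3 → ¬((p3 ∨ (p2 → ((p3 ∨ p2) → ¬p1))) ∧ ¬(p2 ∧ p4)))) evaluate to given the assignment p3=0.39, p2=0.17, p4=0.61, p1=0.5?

0.39

(p4 → p2): 0.61 > 0.17, so result = 0.17
((p4 → p2) ∨ p3) = max(0.17, 0.39) = 0.39
(p3 ∨ p2) = max(0.39, 0.17) = 0.39
¬p1: Gödel ¬ of 0.5 = 0 (operand ≠ 0)
((p3 ∨ p2) → ¬p1): 0.39 > 0, so result = 0
(p2 → ((p3 ∨ p2) → ¬p1)): 0.17 > 0, so result = 0
(p3 ∨ (p2 → ((p3 ∨ p2) → ¬p1))) = max(0.39, 0) = 0.39
(p2 ∧ p4) = min(0.17, 0.61) = 0.17
¬(p2 ∧ p4): Gödel ¬ of 0.17 = 0 (operand ≠ 0)
((p3 ∨ (p2 → ((p3 ∨ p2) → ¬p1))) ∧ ¬(p2 ∧ p4)) = min(0.39, 0) = 0
¬((p3 ∨ (p2 → ((p3 ∨ p2) → ¬p1))) ∧ ¬(p2 ∧ p4)): Gödel ¬ of 0 = 1 (operand is 0)
(p3 → ¬((p3 ∨ (p2 → ((p3 ∨ p2) → ¬p1))) ∧ ¬(p2 ∧ p4))): 0.39 ≤ 1, so result = 1
(((p4 → p2) ∨ p3) ∧ (p3 → ¬((p3 ∨ (p2 → ((p3 ∨ p2) → ¬p1))) ∧ ¬(p2 ∧ p4)))) = min(0.39, 1) = 0.39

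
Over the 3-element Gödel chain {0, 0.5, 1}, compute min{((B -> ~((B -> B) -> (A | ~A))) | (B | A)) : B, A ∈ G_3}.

0.50

The minimum is attained at B = 0.5, A = 0:
  (B -> B): 0.5 ≤ 0.5, so result = 1
  ~A: Gödel ¬ of 0 = 1 (operand is 0)
  (A | ~A) = max(0, 1) = 1
  ((B -> B) -> (A | ~A)): 1 ≤ 1, so result = 1
  ~((B -> B) -> (A | ~A)): Gödel ¬ of 1 = 0 (operand ≠ 0)
  (B -> ~((B -> B) -> (A | ~A))): 0.5 > 0, so result = 0
  (B | A) = max(0.5, 0) = 0.5
  ((B -> ~((B -> B) -> (A | ~A))) | (B | A)) = max(0, 0.5) = 0.5
Checking all 9 assignments confirms none give a value below 0.50.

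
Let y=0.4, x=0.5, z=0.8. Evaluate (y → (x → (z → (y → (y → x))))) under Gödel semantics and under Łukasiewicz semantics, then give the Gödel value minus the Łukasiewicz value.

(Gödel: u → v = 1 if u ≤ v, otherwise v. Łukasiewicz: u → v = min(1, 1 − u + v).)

0.00

Gödel evaluation:
  (y → x): 0.4 ≤ 0.5, so result = 1
  (y → (y → x)): 0.4 ≤ 1, so result = 1
  (z → (y → (y → x))): 0.8 ≤ 1, so result = 1
  (x → (z → (y → (y → x)))): 0.5 ≤ 1, so result = 1
  (y → (x → (z → (y → (y → x))))): 0.4 ≤ 1, so result = 1
  Gödel value = 1
Łukasiewicz evaluation:
  (y → x): min(1, 1 − 0.4 + 0.5) = 1
  (y → (y → x)): min(1, 1 − 0.4 + 1) = 1
  (z → (y → (y → x))): min(1, 1 − 0.8 + 1) = 1
  (x → (z → (y → (y → x)))): min(1, 1 − 0.5 + 1) = 1
  (y → (x → (z → (y → (y → x))))): min(1, 1 − 0.4 + 1) = 1
  Łukasiewicz value = 1
Difference: 1 − 1 = 0.00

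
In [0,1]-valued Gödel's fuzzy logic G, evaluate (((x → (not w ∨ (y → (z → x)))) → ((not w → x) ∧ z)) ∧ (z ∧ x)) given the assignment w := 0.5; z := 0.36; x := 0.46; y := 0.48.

not w: Gödel ¬ of 0.5 = 0 (operand ≠ 0)
(z → x): 0.36 ≤ 0.46, so result = 1
(y → (z → x)): 0.48 ≤ 1, so result = 1
(not w ∨ (y → (z → x))) = max(0, 1) = 1
(x → (not w ∨ (y → (z → x)))): 0.46 ≤ 1, so result = 1
not w: Gödel ¬ of 0.5 = 0 (operand ≠ 0)
(not w → x): 0 ≤ 0.46, so result = 1
((not w → x) ∧ z) = min(1, 0.36) = 0.36
((x → (not w ∨ (y → (z → x)))) → ((not w → x) ∧ z)): 1 > 0.36, so result = 0.36
(z ∧ x) = min(0.36, 0.46) = 0.36
(((x → (not w ∨ (y → (z → x)))) → ((not w → x) ∧ z)) ∧ (z ∧ x)) = min(0.36, 0.36) = 0.36

0.36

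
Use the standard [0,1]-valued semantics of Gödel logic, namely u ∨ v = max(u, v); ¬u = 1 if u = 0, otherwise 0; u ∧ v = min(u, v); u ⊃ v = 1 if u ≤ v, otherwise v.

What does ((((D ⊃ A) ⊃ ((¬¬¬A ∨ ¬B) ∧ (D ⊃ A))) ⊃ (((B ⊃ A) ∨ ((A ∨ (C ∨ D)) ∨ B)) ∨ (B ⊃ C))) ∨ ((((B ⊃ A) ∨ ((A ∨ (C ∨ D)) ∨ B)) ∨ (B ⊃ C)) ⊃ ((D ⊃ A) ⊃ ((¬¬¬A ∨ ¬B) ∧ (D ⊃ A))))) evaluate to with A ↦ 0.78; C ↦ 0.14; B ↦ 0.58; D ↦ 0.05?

1.00

(D ⊃ A): 0.05 ≤ 0.78, so result = 1
¬A: Gödel ¬ of 0.78 = 0 (operand ≠ 0)
¬¬A: Gödel ¬ of 0 = 1 (operand is 0)
¬¬¬A: Gödel ¬ of 1 = 0 (operand ≠ 0)
¬B: Gödel ¬ of 0.58 = 0 (operand ≠ 0)
(¬¬¬A ∨ ¬B) = max(0, 0) = 0
(D ⊃ A): 0.05 ≤ 0.78, so result = 1
((¬¬¬A ∨ ¬B) ∧ (D ⊃ A)) = min(0, 1) = 0
((D ⊃ A) ⊃ ((¬¬¬A ∨ ¬B) ∧ (D ⊃ A))): 1 > 0, so result = 0
(B ⊃ A): 0.58 ≤ 0.78, so result = 1
(C ∨ D) = max(0.14, 0.05) = 0.14
(A ∨ (C ∨ D)) = max(0.78, 0.14) = 0.78
((A ∨ (C ∨ D)) ∨ B) = max(0.78, 0.58) = 0.78
((B ⊃ A) ∨ ((A ∨ (C ∨ D)) ∨ B)) = max(1, 0.78) = 1
(B ⊃ C): 0.58 > 0.14, so result = 0.14
(((B ⊃ A) ∨ ((A ∨ (C ∨ D)) ∨ B)) ∨ (B ⊃ C)) = max(1, 0.14) = 1
(((D ⊃ A) ⊃ ((¬¬¬A ∨ ¬B) ∧ (D ⊃ A))) ⊃ (((B ⊃ A) ∨ ((A ∨ (C ∨ D)) ∨ B)) ∨ (B ⊃ C))): 0 ≤ 1, so result = 1
(B ⊃ A): 0.58 ≤ 0.78, so result = 1
(C ∨ D) = max(0.14, 0.05) = 0.14
(A ∨ (C ∨ D)) = max(0.78, 0.14) = 0.78
((A ∨ (C ∨ D)) ∨ B) = max(0.78, 0.58) = 0.78
((B ⊃ A) ∨ ((A ∨ (C ∨ D)) ∨ B)) = max(1, 0.78) = 1
(B ⊃ C): 0.58 > 0.14, so result = 0.14
(((B ⊃ A) ∨ ((A ∨ (C ∨ D)) ∨ B)) ∨ (B ⊃ C)) = max(1, 0.14) = 1
(D ⊃ A): 0.05 ≤ 0.78, so result = 1
¬A: Gödel ¬ of 0.78 = 0 (operand ≠ 0)
¬¬A: Gödel ¬ of 0 = 1 (operand is 0)
¬¬¬A: Gödel ¬ of 1 = 0 (operand ≠ 0)
¬B: Gödel ¬ of 0.58 = 0 (operand ≠ 0)
(¬¬¬A ∨ ¬B) = max(0, 0) = 0
(D ⊃ A): 0.05 ≤ 0.78, so result = 1
((¬¬¬A ∨ ¬B) ∧ (D ⊃ A)) = min(0, 1) = 0
((D ⊃ A) ⊃ ((¬¬¬A ∨ ¬B) ∧ (D ⊃ A))): 1 > 0, so result = 0
((((B ⊃ A) ∨ ((A ∨ (C ∨ D)) ∨ B)) ∨ (B ⊃ C)) ⊃ ((D ⊃ A) ⊃ ((¬¬¬A ∨ ¬B) ∧ (D ⊃ A)))): 1 > 0, so result = 0
((((D ⊃ A) ⊃ ((¬¬¬A ∨ ¬B) ∧ (D ⊃ A))) ⊃ (((B ⊃ A) ∨ ((A ∨ (C ∨ D)) ∨ B)) ∨ (B ⊃ C))) ∨ ((((B ⊃ A) ∨ ((A ∨ (C ∨ D)) ∨ B)) ∨ (B ⊃ C)) ⊃ ((D ⊃ A) ⊃ ((¬¬¬A ∨ ¬B) ∧ (D ⊃ A))))) = max(1, 0) = 1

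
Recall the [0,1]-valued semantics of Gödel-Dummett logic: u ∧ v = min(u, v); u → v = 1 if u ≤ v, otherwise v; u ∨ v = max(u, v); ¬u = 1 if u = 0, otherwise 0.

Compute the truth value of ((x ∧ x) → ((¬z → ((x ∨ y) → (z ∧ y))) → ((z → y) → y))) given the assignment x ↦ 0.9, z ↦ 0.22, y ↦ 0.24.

0.24

(x ∧ x) = min(0.9, 0.9) = 0.9
¬z: Gödel ¬ of 0.22 = 0 (operand ≠ 0)
(x ∨ y) = max(0.9, 0.24) = 0.9
(z ∧ y) = min(0.22, 0.24) = 0.22
((x ∨ y) → (z ∧ y)): 0.9 > 0.22, so result = 0.22
(¬z → ((x ∨ y) → (z ∧ y))): 0 ≤ 0.22, so result = 1
(z → y): 0.22 ≤ 0.24, so result = 1
((z → y) → y): 1 > 0.24, so result = 0.24
((¬z → ((x ∨ y) → (z ∧ y))) → ((z → y) → y)): 1 > 0.24, so result = 0.24
((x ∧ x) → ((¬z → ((x ∨ y) → (z ∧ y))) → ((z → y) → y))): 0.9 > 0.24, so result = 0.24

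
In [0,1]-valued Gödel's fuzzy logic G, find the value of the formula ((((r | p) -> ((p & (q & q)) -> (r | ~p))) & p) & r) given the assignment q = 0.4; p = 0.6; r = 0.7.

(r | p) = max(0.7, 0.6) = 0.7
(q & q) = min(0.4, 0.4) = 0.4
(p & (q & q)) = min(0.6, 0.4) = 0.4
~p: Gödel ¬ of 0.6 = 0 (operand ≠ 0)
(r | ~p) = max(0.7, 0) = 0.7
((p & (q & q)) -> (r | ~p)): 0.4 ≤ 0.7, so result = 1
((r | p) -> ((p & (q & q)) -> (r | ~p))): 0.7 ≤ 1, so result = 1
(((r | p) -> ((p & (q & q)) -> (r | ~p))) & p) = min(1, 0.6) = 0.6
((((r | p) -> ((p & (q & q)) -> (r | ~p))) & p) & r) = min(0.6, 0.7) = 0.6

0.60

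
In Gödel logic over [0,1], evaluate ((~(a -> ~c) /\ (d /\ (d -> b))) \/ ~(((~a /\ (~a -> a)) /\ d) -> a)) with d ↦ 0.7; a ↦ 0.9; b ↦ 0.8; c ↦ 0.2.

~c: Gödel ¬ of 0.2 = 0 (operand ≠ 0)
(a -> ~c): 0.9 > 0, so result = 0
~(a -> ~c): Gödel ¬ of 0 = 1 (operand is 0)
(d -> b): 0.7 ≤ 0.8, so result = 1
(d /\ (d -> b)) = min(0.7, 1) = 0.7
(~(a -> ~c) /\ (d /\ (d -> b))) = min(1, 0.7) = 0.7
~a: Gödel ¬ of 0.9 = 0 (operand ≠ 0)
~a: Gödel ¬ of 0.9 = 0 (operand ≠ 0)
(~a -> a): 0 ≤ 0.9, so result = 1
(~a /\ (~a -> a)) = min(0, 1) = 0
((~a /\ (~a -> a)) /\ d) = min(0, 0.7) = 0
(((~a /\ (~a -> a)) /\ d) -> a): 0 ≤ 0.9, so result = 1
~(((~a /\ (~a -> a)) /\ d) -> a): Gödel ¬ of 1 = 0 (operand ≠ 0)
((~(a -> ~c) /\ (d /\ (d -> b))) \/ ~(((~a /\ (~a -> a)) /\ d) -> a)) = max(0.7, 0) = 0.7

0.70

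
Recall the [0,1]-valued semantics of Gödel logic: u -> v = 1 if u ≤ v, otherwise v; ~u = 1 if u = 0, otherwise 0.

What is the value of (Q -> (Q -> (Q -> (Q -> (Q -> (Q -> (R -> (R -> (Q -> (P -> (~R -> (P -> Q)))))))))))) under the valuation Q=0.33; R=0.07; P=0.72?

~R: Gödel ¬ of 0.07 = 0 (operand ≠ 0)
(P -> Q): 0.72 > 0.33, so result = 0.33
(~R -> (P -> Q)): 0 ≤ 0.33, so result = 1
(P -> (~R -> (P -> Q))): 0.72 ≤ 1, so result = 1
(Q -> (P -> (~R -> (P -> Q)))): 0.33 ≤ 1, so result = 1
(R -> (Q -> (P -> (~R -> (P -> Q))))): 0.07 ≤ 1, so result = 1
(R -> (R -> (Q -> (P -> (~R -> (P -> Q)))))): 0.07 ≤ 1, so result = 1
(Q -> (R -> (R -> (Q -> (P -> (~R -> (P -> Q))))))): 0.33 ≤ 1, so result = 1
(Q -> (Q -> (R -> (R -> (Q -> (P -> (~R -> (P -> Q)))))))): 0.33 ≤ 1, so result = 1
(Q -> (Q -> (Q -> (R -> (R -> (Q -> (P -> (~R -> (P -> Q))))))))): 0.33 ≤ 1, so result = 1
(Q -> (Q -> (Q -> (Q -> (R -> (R -> (Q -> (P -> (~R -> (P -> Q)))))))))): 0.33 ≤ 1, so result = 1
(Q -> (Q -> (Q -> (Q -> (Q -> (R -> (R -> (Q -> (P -> (~R -> (P -> Q))))))))))): 0.33 ≤ 1, so result = 1
(Q -> (Q -> (Q -> (Q -> (Q -> (Q -> (R -> (R -> (Q -> (P -> (~R -> (P -> Q)))))))))))): 0.33 ≤ 1, so result = 1

1.00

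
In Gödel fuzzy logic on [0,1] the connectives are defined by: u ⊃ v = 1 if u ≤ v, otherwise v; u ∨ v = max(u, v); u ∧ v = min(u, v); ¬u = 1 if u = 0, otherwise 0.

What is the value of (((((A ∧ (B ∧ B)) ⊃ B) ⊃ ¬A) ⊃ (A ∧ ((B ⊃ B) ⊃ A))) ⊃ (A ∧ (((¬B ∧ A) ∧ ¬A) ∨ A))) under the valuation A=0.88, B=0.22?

(B ∧ B) = min(0.22, 0.22) = 0.22
(A ∧ (B ∧ B)) = min(0.88, 0.22) = 0.22
((A ∧ (B ∧ B)) ⊃ B): 0.22 ≤ 0.22, so result = 1
¬A: Gödel ¬ of 0.88 = 0 (operand ≠ 0)
(((A ∧ (B ∧ B)) ⊃ B) ⊃ ¬A): 1 > 0, so result = 0
(B ⊃ B): 0.22 ≤ 0.22, so result = 1
((B ⊃ B) ⊃ A): 1 > 0.88, so result = 0.88
(A ∧ ((B ⊃ B) ⊃ A)) = min(0.88, 0.88) = 0.88
((((A ∧ (B ∧ B)) ⊃ B) ⊃ ¬A) ⊃ (A ∧ ((B ⊃ B) ⊃ A))): 0 ≤ 0.88, so result = 1
¬B: Gödel ¬ of 0.22 = 0 (operand ≠ 0)
(¬B ∧ A) = min(0, 0.88) = 0
¬A: Gödel ¬ of 0.88 = 0 (operand ≠ 0)
((¬B ∧ A) ∧ ¬A) = min(0, 0) = 0
(((¬B ∧ A) ∧ ¬A) ∨ A) = max(0, 0.88) = 0.88
(A ∧ (((¬B ∧ A) ∧ ¬A) ∨ A)) = min(0.88, 0.88) = 0.88
(((((A ∧ (B ∧ B)) ⊃ B) ⊃ ¬A) ⊃ (A ∧ ((B ⊃ B) ⊃ A))) ⊃ (A ∧ (((¬B ∧ A) ∧ ¬A) ∨ A))): 1 > 0.88, so result = 0.88

0.88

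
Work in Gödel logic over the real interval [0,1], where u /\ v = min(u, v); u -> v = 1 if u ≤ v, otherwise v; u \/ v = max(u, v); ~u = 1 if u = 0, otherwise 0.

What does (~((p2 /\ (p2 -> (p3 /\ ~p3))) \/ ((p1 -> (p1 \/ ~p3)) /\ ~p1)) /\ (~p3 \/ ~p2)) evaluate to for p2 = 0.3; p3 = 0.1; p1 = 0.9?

~p3: Gödel ¬ of 0.1 = 0 (operand ≠ 0)
(p3 /\ ~p3) = min(0.1, 0) = 0
(p2 -> (p3 /\ ~p3)): 0.3 > 0, so result = 0
(p2 /\ (p2 -> (p3 /\ ~p3))) = min(0.3, 0) = 0
~p3: Gödel ¬ of 0.1 = 0 (operand ≠ 0)
(p1 \/ ~p3) = max(0.9, 0) = 0.9
(p1 -> (p1 \/ ~p3)): 0.9 ≤ 0.9, so result = 1
~p1: Gödel ¬ of 0.9 = 0 (operand ≠ 0)
((p1 -> (p1 \/ ~p3)) /\ ~p1) = min(1, 0) = 0
((p2 /\ (p2 -> (p3 /\ ~p3))) \/ ((p1 -> (p1 \/ ~p3)) /\ ~p1)) = max(0, 0) = 0
~((p2 /\ (p2 -> (p3 /\ ~p3))) \/ ((p1 -> (p1 \/ ~p3)) /\ ~p1)): Gödel ¬ of 0 = 1 (operand is 0)
~p3: Gödel ¬ of 0.1 = 0 (operand ≠ 0)
~p2: Gödel ¬ of 0.3 = 0 (operand ≠ 0)
(~p3 \/ ~p2) = max(0, 0) = 0
(~((p2 /\ (p2 -> (p3 /\ ~p3))) \/ ((p1 -> (p1 \/ ~p3)) /\ ~p1)) /\ (~p3 \/ ~p2)) = min(1, 0) = 0

0.00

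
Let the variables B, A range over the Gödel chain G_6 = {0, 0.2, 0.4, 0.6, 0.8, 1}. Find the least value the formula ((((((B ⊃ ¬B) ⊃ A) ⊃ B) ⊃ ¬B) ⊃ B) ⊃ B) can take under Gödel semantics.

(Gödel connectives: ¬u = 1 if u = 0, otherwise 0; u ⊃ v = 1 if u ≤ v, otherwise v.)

The minimum is attained at B = 0.2, A = 0:
  ¬B: Gödel ¬ of 0.2 = 0 (operand ≠ 0)
  (B ⊃ ¬B): 0.2 > 0, so result = 0
  ((B ⊃ ¬B) ⊃ A): 0 ≤ 0, so result = 1
  (((B ⊃ ¬B) ⊃ A) ⊃ B): 1 > 0.2, so result = 0.2
  ¬B: Gödel ¬ of 0.2 = 0 (operand ≠ 0)
  ((((B ⊃ ¬B) ⊃ A) ⊃ B) ⊃ ¬B): 0.2 > 0, so result = 0
  (((((B ⊃ ¬B) ⊃ A) ⊃ B) ⊃ ¬B) ⊃ B): 0 ≤ 0.2, so result = 1
  ((((((B ⊃ ¬B) ⊃ A) ⊃ B) ⊃ ¬B) ⊃ B) ⊃ B): 1 > 0.2, so result = 0.2
Checking all 36 assignments confirms none give a value below 0.20.

0.20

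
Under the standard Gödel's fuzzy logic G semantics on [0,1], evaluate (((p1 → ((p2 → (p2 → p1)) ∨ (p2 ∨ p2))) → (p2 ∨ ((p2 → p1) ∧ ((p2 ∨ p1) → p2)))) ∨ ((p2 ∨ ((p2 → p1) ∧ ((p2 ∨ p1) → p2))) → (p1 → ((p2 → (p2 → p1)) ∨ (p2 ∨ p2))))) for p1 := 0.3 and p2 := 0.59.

1.00

(p2 → p1): 0.59 > 0.3, so result = 0.3
(p2 → (p2 → p1)): 0.59 > 0.3, so result = 0.3
(p2 ∨ p2) = max(0.59, 0.59) = 0.59
((p2 → (p2 → p1)) ∨ (p2 ∨ p2)) = max(0.3, 0.59) = 0.59
(p1 → ((p2 → (p2 → p1)) ∨ (p2 ∨ p2))): 0.3 ≤ 0.59, so result = 1
(p2 → p1): 0.59 > 0.3, so result = 0.3
(p2 ∨ p1) = max(0.59, 0.3) = 0.59
((p2 ∨ p1) → p2): 0.59 ≤ 0.59, so result = 1
((p2 → p1) ∧ ((p2 ∨ p1) → p2)) = min(0.3, 1) = 0.3
(p2 ∨ ((p2 → p1) ∧ ((p2 ∨ p1) → p2))) = max(0.59, 0.3) = 0.59
((p1 → ((p2 → (p2 → p1)) ∨ (p2 ∨ p2))) → (p2 ∨ ((p2 → p1) ∧ ((p2 ∨ p1) → p2)))): 1 > 0.59, so result = 0.59
(p2 → p1): 0.59 > 0.3, so result = 0.3
(p2 ∨ p1) = max(0.59, 0.3) = 0.59
((p2 ∨ p1) → p2): 0.59 ≤ 0.59, so result = 1
((p2 → p1) ∧ ((p2 ∨ p1) → p2)) = min(0.3, 1) = 0.3
(p2 ∨ ((p2 → p1) ∧ ((p2 ∨ p1) → p2))) = max(0.59, 0.3) = 0.59
(p2 → p1): 0.59 > 0.3, so result = 0.3
(p2 → (p2 → p1)): 0.59 > 0.3, so result = 0.3
(p2 ∨ p2) = max(0.59, 0.59) = 0.59
((p2 → (p2 → p1)) ∨ (p2 ∨ p2)) = max(0.3, 0.59) = 0.59
(p1 → ((p2 → (p2 → p1)) ∨ (p2 ∨ p2))): 0.3 ≤ 0.59, so result = 1
((p2 ∨ ((p2 → p1) ∧ ((p2 ∨ p1) → p2))) → (p1 → ((p2 → (p2 → p1)) ∨ (p2 ∨ p2)))): 0.59 ≤ 1, so result = 1
(((p1 → ((p2 → (p2 → p1)) ∨ (p2 ∨ p2))) → (p2 ∨ ((p2 → p1) ∧ ((p2 ∨ p1) → p2)))) ∨ ((p2 ∨ ((p2 → p1) ∧ ((p2 ∨ p1) → p2))) → (p1 → ((p2 → (p2 → p1)) ∨ (p2 ∨ p2))))) = max(0.59, 1) = 1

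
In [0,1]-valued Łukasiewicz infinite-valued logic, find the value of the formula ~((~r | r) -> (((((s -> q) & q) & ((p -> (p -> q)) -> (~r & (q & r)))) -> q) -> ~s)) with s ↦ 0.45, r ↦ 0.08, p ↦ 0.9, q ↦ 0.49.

0.37

~r: Łukasiewicz ¬ gives 1 − 0.08 = 0.92
(~r | r) = max(0.92, 0.08) = 0.92
(s -> q): min(1, 1 − 0.45 + 0.49) = 1
((s -> q) & q) = min(1, 0.49) = 0.49
(p -> q): min(1, 1 − 0.9 + 0.49) = 0.59
(p -> (p -> q)): min(1, 1 − 0.9 + 0.59) = 0.69
~r: Łukasiewicz ¬ gives 1 − 0.08 = 0.92
(q & r) = min(0.49, 0.08) = 0.08
(~r & (q & r)) = min(0.92, 0.08) = 0.08
((p -> (p -> q)) -> (~r & (q & r))): min(1, 1 − 0.69 + 0.08) = 0.39
(((s -> q) & q) & ((p -> (p -> q)) -> (~r & (q & r)))) = min(0.49, 0.39) = 0.39
((((s -> q) & q) & ((p -> (p -> q)) -> (~r & (q & r)))) -> q): min(1, 1 − 0.39 + 0.49) = 1
~s: Łukasiewicz ¬ gives 1 − 0.45 = 0.55
(((((s -> q) & q) & ((p -> (p -> q)) -> (~r & (q & r)))) -> q) -> ~s): min(1, 1 − 1 + 0.55) = 0.55
((~r | r) -> (((((s -> q) & q) & ((p -> (p -> q)) -> (~r & (q & r)))) -> q) -> ~s)): min(1, 1 − 0.92 + 0.55) = 0.63
~((~r | r) -> (((((s -> q) & q) & ((p -> (p -> q)) -> (~r & (q & r)))) -> q) -> ~s)): Łukasiewicz ¬ gives 1 − 0.63 = 0.37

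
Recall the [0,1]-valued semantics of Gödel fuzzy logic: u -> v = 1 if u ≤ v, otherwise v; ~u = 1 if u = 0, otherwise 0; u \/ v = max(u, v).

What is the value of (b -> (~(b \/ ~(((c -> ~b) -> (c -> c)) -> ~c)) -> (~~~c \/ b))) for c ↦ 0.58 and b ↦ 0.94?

~b: Gödel ¬ of 0.94 = 0 (operand ≠ 0)
(c -> ~b): 0.58 > 0, so result = 0
(c -> c): 0.58 ≤ 0.58, so result = 1
((c -> ~b) -> (c -> c)): 0 ≤ 1, so result = 1
~c: Gödel ¬ of 0.58 = 0 (operand ≠ 0)
(((c -> ~b) -> (c -> c)) -> ~c): 1 > 0, so result = 0
~(((c -> ~b) -> (c -> c)) -> ~c): Gödel ¬ of 0 = 1 (operand is 0)
(b \/ ~(((c -> ~b) -> (c -> c)) -> ~c)) = max(0.94, 1) = 1
~(b \/ ~(((c -> ~b) -> (c -> c)) -> ~c)): Gödel ¬ of 1 = 0 (operand ≠ 0)
~c: Gödel ¬ of 0.58 = 0 (operand ≠ 0)
~~c: Gödel ¬ of 0 = 1 (operand is 0)
~~~c: Gödel ¬ of 1 = 0 (operand ≠ 0)
(~~~c \/ b) = max(0, 0.94) = 0.94
(~(b \/ ~(((c -> ~b) -> (c -> c)) -> ~c)) -> (~~~c \/ b)): 0 ≤ 0.94, so result = 1
(b -> (~(b \/ ~(((c -> ~b) -> (c -> c)) -> ~c)) -> (~~~c \/ b))): 0.94 ≤ 1, so result = 1

1.00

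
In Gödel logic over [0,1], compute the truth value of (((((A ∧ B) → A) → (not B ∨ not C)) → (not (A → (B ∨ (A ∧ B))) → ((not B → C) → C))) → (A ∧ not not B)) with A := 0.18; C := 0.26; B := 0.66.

(A ∧ B) = min(0.18, 0.66) = 0.18
((A ∧ B) → A): 0.18 ≤ 0.18, so result = 1
not B: Gödel ¬ of 0.66 = 0 (operand ≠ 0)
not C: Gödel ¬ of 0.26 = 0 (operand ≠ 0)
(not B ∨ not C) = max(0, 0) = 0
(((A ∧ B) → A) → (not B ∨ not C)): 1 > 0, so result = 0
(A ∧ B) = min(0.18, 0.66) = 0.18
(B ∨ (A ∧ B)) = max(0.66, 0.18) = 0.66
(A → (B ∨ (A ∧ B))): 0.18 ≤ 0.66, so result = 1
not (A → (B ∨ (A ∧ B))): Gödel ¬ of 1 = 0 (operand ≠ 0)
not B: Gödel ¬ of 0.66 = 0 (operand ≠ 0)
(not B → C): 0 ≤ 0.26, so result = 1
((not B → C) → C): 1 > 0.26, so result = 0.26
(not (A → (B ∨ (A ∧ B))) → ((not B → C) → C)): 0 ≤ 0.26, so result = 1
((((A ∧ B) → A) → (not B ∨ not C)) → (not (A → (B ∨ (A ∧ B))) → ((not B → C) → C))): 0 ≤ 1, so result = 1
not B: Gödel ¬ of 0.66 = 0 (operand ≠ 0)
not not B: Gödel ¬ of 0 = 1 (operand is 0)
(A ∧ not not B) = min(0.18, 1) = 0.18
(((((A ∧ B) → A) → (not B ∨ not C)) → (not (A → (B ∨ (A ∧ B))) → ((not B → C) → C))) → (A ∧ not not B)): 1 > 0.18, so result = 0.18

0.18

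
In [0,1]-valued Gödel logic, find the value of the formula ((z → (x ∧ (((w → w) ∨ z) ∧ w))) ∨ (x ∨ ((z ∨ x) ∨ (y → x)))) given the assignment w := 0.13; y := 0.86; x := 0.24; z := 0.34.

0.34

(w → w): 0.13 ≤ 0.13, so result = 1
((w → w) ∨ z) = max(1, 0.34) = 1
(((w → w) ∨ z) ∧ w) = min(1, 0.13) = 0.13
(x ∧ (((w → w) ∨ z) ∧ w)) = min(0.24, 0.13) = 0.13
(z → (x ∧ (((w → w) ∨ z) ∧ w))): 0.34 > 0.13, so result = 0.13
(z ∨ x) = max(0.34, 0.24) = 0.34
(y → x): 0.86 > 0.24, so result = 0.24
((z ∨ x) ∨ (y → x)) = max(0.34, 0.24) = 0.34
(x ∨ ((z ∨ x) ∨ (y → x))) = max(0.24, 0.34) = 0.34
((z → (x ∧ (((w → w) ∨ z) ∧ w))) ∨ (x ∨ ((z ∨ x) ∨ (y → x)))) = max(0.13, 0.34) = 0.34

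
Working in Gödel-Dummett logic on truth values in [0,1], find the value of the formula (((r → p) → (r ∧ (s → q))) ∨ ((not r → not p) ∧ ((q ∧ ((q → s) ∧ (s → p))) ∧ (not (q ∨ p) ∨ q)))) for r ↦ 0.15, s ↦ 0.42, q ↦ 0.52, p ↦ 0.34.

0.34

(r → p): 0.15 ≤ 0.34, so result = 1
(s → q): 0.42 ≤ 0.52, so result = 1
(r ∧ (s → q)) = min(0.15, 1) = 0.15
((r → p) → (r ∧ (s → q))): 1 > 0.15, so result = 0.15
not r: Gödel ¬ of 0.15 = 0 (operand ≠ 0)
not p: Gödel ¬ of 0.34 = 0 (operand ≠ 0)
(not r → not p): 0 ≤ 0, so result = 1
(q → s): 0.52 > 0.42, so result = 0.42
(s → p): 0.42 > 0.34, so result = 0.34
((q → s) ∧ (s → p)) = min(0.42, 0.34) = 0.34
(q ∧ ((q → s) ∧ (s → p))) = min(0.52, 0.34) = 0.34
(q ∨ p) = max(0.52, 0.34) = 0.52
not (q ∨ p): Gödel ¬ of 0.52 = 0 (operand ≠ 0)
(not (q ∨ p) ∨ q) = max(0, 0.52) = 0.52
((q ∧ ((q → s) ∧ (s → p))) ∧ (not (q ∨ p) ∨ q)) = min(0.34, 0.52) = 0.34
((not r → not p) ∧ ((q ∧ ((q → s) ∧ (s → p))) ∧ (not (q ∨ p) ∨ q))) = min(1, 0.34) = 0.34
(((r → p) → (r ∧ (s → q))) ∨ ((not r → not p) ∧ ((q ∧ ((q → s) ∧ (s → p))) ∧ (not (q ∨ p) ∨ q)))) = max(0.15, 0.34) = 0.34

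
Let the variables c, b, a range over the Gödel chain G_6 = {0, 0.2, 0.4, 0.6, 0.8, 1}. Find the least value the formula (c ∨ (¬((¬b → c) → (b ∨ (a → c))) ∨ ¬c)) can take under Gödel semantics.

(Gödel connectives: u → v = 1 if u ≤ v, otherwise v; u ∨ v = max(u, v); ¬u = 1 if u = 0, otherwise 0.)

0.20

The minimum is attained at c = 0.2, b = 0, a = 0:
  ¬b: Gödel ¬ of 0 = 1 (operand is 0)
  (¬b → c): 1 > 0.2, so result = 0.2
  (a → c): 0 ≤ 0.2, so result = 1
  (b ∨ (a → c)) = max(0, 1) = 1
  ((¬b → c) → (b ∨ (a → c))): 0.2 ≤ 1, so result = 1
  ¬((¬b → c) → (b ∨ (a → c))): Gödel ¬ of 1 = 0 (operand ≠ 0)
  ¬c: Gödel ¬ of 0.2 = 0 (operand ≠ 0)
  (¬((¬b → c) → (b ∨ (a → c))) ∨ ¬c) = max(0, 0) = 0
  (c ∨ (¬((¬b → c) → (b ∨ (a → c))) ∨ ¬c)) = max(0.2, 0) = 0.2
Checking all 216 assignments confirms none give a value below 0.20.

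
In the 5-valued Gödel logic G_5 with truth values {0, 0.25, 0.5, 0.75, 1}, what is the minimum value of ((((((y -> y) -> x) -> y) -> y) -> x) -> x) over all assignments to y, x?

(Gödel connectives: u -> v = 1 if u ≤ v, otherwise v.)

The minimum is attained at y = 0, x = 0:
  (y -> y): 0 ≤ 0, so result = 1
  ((y -> y) -> x): 1 > 0, so result = 0
  (((y -> y) -> x) -> y): 0 ≤ 0, so result = 1
  ((((y -> y) -> x) -> y) -> y): 1 > 0, so result = 0
  (((((y -> y) -> x) -> y) -> y) -> x): 0 ≤ 0, so result = 1
  ((((((y -> y) -> x) -> y) -> y) -> x) -> x): 1 > 0, so result = 0
Checking all 25 assignments confirms none give a value below 0.00.

0.00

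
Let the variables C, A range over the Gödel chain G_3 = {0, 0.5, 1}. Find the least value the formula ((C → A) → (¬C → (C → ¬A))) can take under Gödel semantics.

Every assignment gives 1. For instance at C = 0, A = 0:
  (C → A): 0 ≤ 0, so result = 1
  ¬C: Gödel ¬ of 0 = 1 (operand is 0)
  ¬A: Gödel ¬ of 0 = 1 (operand is 0)
  (C → ¬A): 0 ≤ 1, so result = 1
  (¬C → (C → ¬A)): 1 ≤ 1, so result = 1
  ((C → A) → (¬C → (C → ¬A))): 1 ≤ 1, so result = 1
All 9 assignments give value 1 — the formula is a G_3-tautology.

1.00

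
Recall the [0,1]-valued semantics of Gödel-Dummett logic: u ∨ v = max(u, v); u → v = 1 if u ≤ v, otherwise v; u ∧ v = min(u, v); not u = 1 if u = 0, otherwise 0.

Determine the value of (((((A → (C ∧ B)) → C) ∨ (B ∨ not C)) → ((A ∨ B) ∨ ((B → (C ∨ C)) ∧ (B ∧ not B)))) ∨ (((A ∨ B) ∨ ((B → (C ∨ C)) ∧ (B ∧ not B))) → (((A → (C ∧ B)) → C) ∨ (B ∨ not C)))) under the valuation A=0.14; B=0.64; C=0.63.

1.00

(C ∧ B) = min(0.63, 0.64) = 0.63
(A → (C ∧ B)): 0.14 ≤ 0.63, so result = 1
((A → (C ∧ B)) → C): 1 > 0.63, so result = 0.63
not C: Gödel ¬ of 0.63 = 0 (operand ≠ 0)
(B ∨ not C) = max(0.64, 0) = 0.64
(((A → (C ∧ B)) → C) ∨ (B ∨ not C)) = max(0.63, 0.64) = 0.64
(A ∨ B) = max(0.14, 0.64) = 0.64
(C ∨ C) = max(0.63, 0.63) = 0.63
(B → (C ∨ C)): 0.64 > 0.63, so result = 0.63
not B: Gödel ¬ of 0.64 = 0 (operand ≠ 0)
(B ∧ not B) = min(0.64, 0) = 0
((B → (C ∨ C)) ∧ (B ∧ not B)) = min(0.63, 0) = 0
((A ∨ B) ∨ ((B → (C ∨ C)) ∧ (B ∧ not B))) = max(0.64, 0) = 0.64
((((A → (C ∧ B)) → C) ∨ (B ∨ not C)) → ((A ∨ B) ∨ ((B → (C ∨ C)) ∧ (B ∧ not B)))): 0.64 ≤ 0.64, so result = 1
(A ∨ B) = max(0.14, 0.64) = 0.64
(C ∨ C) = max(0.63, 0.63) = 0.63
(B → (C ∨ C)): 0.64 > 0.63, so result = 0.63
not B: Gödel ¬ of 0.64 = 0 (operand ≠ 0)
(B ∧ not B) = min(0.64, 0) = 0
((B → (C ∨ C)) ∧ (B ∧ not B)) = min(0.63, 0) = 0
((A ∨ B) ∨ ((B → (C ∨ C)) ∧ (B ∧ not B))) = max(0.64, 0) = 0.64
(C ∧ B) = min(0.63, 0.64) = 0.63
(A → (C ∧ B)): 0.14 ≤ 0.63, so result = 1
((A → (C ∧ B)) → C): 1 > 0.63, so result = 0.63
not C: Gödel ¬ of 0.63 = 0 (operand ≠ 0)
(B ∨ not C) = max(0.64, 0) = 0.64
(((A → (C ∧ B)) → C) ∨ (B ∨ not C)) = max(0.63, 0.64) = 0.64
(((A ∨ B) ∨ ((B → (C ∨ C)) ∧ (B ∧ not B))) → (((A → (C ∧ B)) → C) ∨ (B ∨ not C))): 0.64 ≤ 0.64, so result = 1
(((((A → (C ∧ B)) → C) ∨ (B ∨ not C)) → ((A ∨ B) ∨ ((B → (C ∨ C)) ∧ (B ∧ not B)))) ∨ (((A ∨ B) ∨ ((B → (C ∨ C)) ∧ (B ∧ not B))) → (((A → (C ∧ B)) → C) ∨ (B ∨ not C)))) = max(1, 1) = 1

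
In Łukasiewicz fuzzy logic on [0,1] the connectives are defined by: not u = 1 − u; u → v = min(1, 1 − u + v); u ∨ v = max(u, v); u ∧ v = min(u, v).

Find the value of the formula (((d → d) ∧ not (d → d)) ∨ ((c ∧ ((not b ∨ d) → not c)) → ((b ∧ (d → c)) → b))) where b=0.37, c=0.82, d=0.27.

(d → d): min(1, 1 − 0.27 + 0.27) = 1
(d → d): min(1, 1 − 0.27 + 0.27) = 1
not (d → d): Łukasiewicz ¬ gives 1 − 1 = 0
((d → d) ∧ not (d → d)) = min(1, 0) = 0
not b: Łukasiewicz ¬ gives 1 − 0.37 = 0.63
(not b ∨ d) = max(0.63, 0.27) = 0.63
not c: Łukasiewicz ¬ gives 1 − 0.82 = 0.18
((not b ∨ d) → not c): min(1, 1 − 0.63 + 0.18) = 0.55
(c ∧ ((not b ∨ d) → not c)) = min(0.82, 0.55) = 0.55
(d → c): min(1, 1 − 0.27 + 0.82) = 1
(b ∧ (d → c)) = min(0.37, 1) = 0.37
((b ∧ (d → c)) → b): min(1, 1 − 0.37 + 0.37) = 1
((c ∧ ((not b ∨ d) → not c)) → ((b ∧ (d → c)) → b)): min(1, 1 − 0.55 + 1) = 1
(((d → d) ∧ not (d → d)) ∨ ((c ∧ ((not b ∨ d) → not c)) → ((b ∧ (d → c)) → b))) = max(0, 1) = 1

1.00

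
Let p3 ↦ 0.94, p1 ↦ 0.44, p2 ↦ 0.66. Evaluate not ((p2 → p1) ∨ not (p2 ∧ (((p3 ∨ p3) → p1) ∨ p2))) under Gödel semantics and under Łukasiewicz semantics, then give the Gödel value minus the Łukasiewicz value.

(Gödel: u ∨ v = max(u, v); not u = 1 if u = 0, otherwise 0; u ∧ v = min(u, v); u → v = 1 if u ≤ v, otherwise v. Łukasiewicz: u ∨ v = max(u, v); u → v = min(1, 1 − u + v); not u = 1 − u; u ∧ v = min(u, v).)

-0.22

Gödel evaluation:
  (p2 → p1): 0.66 > 0.44, so result = 0.44
  (p3 ∨ p3) = max(0.94, 0.94) = 0.94
  ((p3 ∨ p3) → p1): 0.94 > 0.44, so result = 0.44
  (((p3 ∨ p3) → p1) ∨ p2) = max(0.44, 0.66) = 0.66
  (p2 ∧ (((p3 ∨ p3) → p1) ∨ p2)) = min(0.66, 0.66) = 0.66
  not (p2 ∧ (((p3 ∨ p3) → p1) ∨ p2)): Gödel ¬ of 0.66 = 0 (operand ≠ 0)
  ((p2 → p1) ∨ not (p2 ∧ (((p3 ∨ p3) → p1) ∨ p2))) = max(0.44, 0) = 0.44
  not ((p2 → p1) ∨ not (p2 ∧ (((p3 ∨ p3) → p1) ∨ p2))): Gödel ¬ of 0.44 = 0 (operand ≠ 0)
  Gödel value = 0
Łukasiewicz evaluation:
  (p2 → p1): min(1, 1 − 0.66 + 0.44) = 0.78
  (p3 ∨ p3) = max(0.94, 0.94) = 0.94
  ((p3 ∨ p3) → p1): min(1, 1 − 0.94 + 0.44) = 0.5
  (((p3 ∨ p3) → p1) ∨ p2) = max(0.5, 0.66) = 0.66
  (p2 ∧ (((p3 ∨ p3) → p1) ∨ p2)) = min(0.66, 0.66) = 0.66
  not (p2 ∧ (((p3 ∨ p3) → p1) ∨ p2)): Łukasiewicz ¬ gives 1 − 0.66 = 0.34
  ((p2 → p1) ∨ not (p2 ∧ (((p3 ∨ p3) → p1) ∨ p2))) = max(0.78, 0.34) = 0.78
  not ((p2 → p1) ∨ not (p2 ∧ (((p3 ∨ p3) → p1) ∨ p2))): Łukasiewicz ¬ gives 1 − 0.78 = 0.22
  Łukasiewicz value = 0.22
Difference: 0 − 0.22 = -0.22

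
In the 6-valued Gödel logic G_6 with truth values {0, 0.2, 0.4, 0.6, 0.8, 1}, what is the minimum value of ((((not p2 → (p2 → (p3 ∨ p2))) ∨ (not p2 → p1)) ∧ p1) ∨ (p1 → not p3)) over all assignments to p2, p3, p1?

0.20

The minimum is attained at p2 = 0, p3 = 0.2, p1 = 0.2:
  not p2: Gödel ¬ of 0 = 1 (operand is 0)
  (p3 ∨ p2) = max(0.2, 0) = 0.2
  (p2 → (p3 ∨ p2)): 0 ≤ 0.2, so result = 1
  (not p2 → (p2 → (p3 ∨ p2))): 1 ≤ 1, so result = 1
  not p2: Gödel ¬ of 0 = 1 (operand is 0)
  (not p2 → p1): 1 > 0.2, so result = 0.2
  ((not p2 → (p2 → (p3 ∨ p2))) ∨ (not p2 → p1)) = max(1, 0.2) = 1
  (((not p2 → (p2 → (p3 ∨ p2))) ∨ (not p2 → p1)) ∧ p1) = min(1, 0.2) = 0.2
  not p3: Gödel ¬ of 0.2 = 0 (operand ≠ 0)
  (p1 → not p3): 0.2 > 0, so result = 0
  ((((not p2 → (p2 → (p3 ∨ p2))) ∨ (not p2 → p1)) ∧ p1) ∨ (p1 → not p3)) = max(0.2, 0) = 0.2
Checking all 216 assignments confirms none give a value below 0.20.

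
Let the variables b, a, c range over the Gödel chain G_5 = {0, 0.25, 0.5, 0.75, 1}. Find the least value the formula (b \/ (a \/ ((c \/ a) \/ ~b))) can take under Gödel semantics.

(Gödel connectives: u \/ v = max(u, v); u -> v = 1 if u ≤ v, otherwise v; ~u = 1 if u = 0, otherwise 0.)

0.25

The minimum is attained at b = 0.25, a = 0, c = 0:
  (c \/ a) = max(0, 0) = 0
  ~b: Gödel ¬ of 0.25 = 0 (operand ≠ 0)
  ((c \/ a) \/ ~b) = max(0, 0) = 0
  (a \/ ((c \/ a) \/ ~b)) = max(0, 0) = 0
  (b \/ (a \/ ((c \/ a) \/ ~b))) = max(0.25, 0) = 0.25
Checking all 125 assignments confirms none give a value below 0.25.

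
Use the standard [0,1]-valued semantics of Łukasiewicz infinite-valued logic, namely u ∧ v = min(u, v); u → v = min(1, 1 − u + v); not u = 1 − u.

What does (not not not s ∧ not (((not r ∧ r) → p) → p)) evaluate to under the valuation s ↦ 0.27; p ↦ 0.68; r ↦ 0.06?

0.32

not s: Łukasiewicz ¬ gives 1 − 0.27 = 0.73
not not s: Łukasiewicz ¬ gives 1 − 0.73 = 0.27
not not not s: Łukasiewicz ¬ gives 1 − 0.27 = 0.73
not r: Łukasiewicz ¬ gives 1 − 0.06 = 0.94
(not r ∧ r) = min(0.94, 0.06) = 0.06
((not r ∧ r) → p): min(1, 1 − 0.06 + 0.68) = 1
(((not r ∧ r) → p) → p): min(1, 1 − 1 + 0.68) = 0.68
not (((not r ∧ r) → p) → p): Łukasiewicz ¬ gives 1 − 0.68 = 0.32
(not not not s ∧ not (((not r ∧ r) → p) → p)) = min(0.73, 0.32) = 0.32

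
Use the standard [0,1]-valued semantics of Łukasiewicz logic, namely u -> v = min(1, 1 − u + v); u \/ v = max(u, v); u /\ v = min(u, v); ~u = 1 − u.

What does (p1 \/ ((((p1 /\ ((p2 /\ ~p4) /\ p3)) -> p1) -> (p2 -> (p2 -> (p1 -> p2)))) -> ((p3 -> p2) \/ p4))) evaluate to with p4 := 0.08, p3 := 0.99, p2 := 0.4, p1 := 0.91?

~p4: Łukasiewicz ¬ gives 1 − 0.08 = 0.92
(p2 /\ ~p4) = min(0.4, 0.92) = 0.4
((p2 /\ ~p4) /\ p3) = min(0.4, 0.99) = 0.4
(p1 /\ ((p2 /\ ~p4) /\ p3)) = min(0.91, 0.4) = 0.4
((p1 /\ ((p2 /\ ~p4) /\ p3)) -> p1): min(1, 1 − 0.4 + 0.91) = 1
(p1 -> p2): min(1, 1 − 0.91 + 0.4) = 0.49
(p2 -> (p1 -> p2)): min(1, 1 − 0.4 + 0.49) = 1
(p2 -> (p2 -> (p1 -> p2))): min(1, 1 − 0.4 + 1) = 1
(((p1 /\ ((p2 /\ ~p4) /\ p3)) -> p1) -> (p2 -> (p2 -> (p1 -> p2)))): min(1, 1 − 1 + 1) = 1
(p3 -> p2): min(1, 1 − 0.99 + 0.4) = 0.41
((p3 -> p2) \/ p4) = max(0.41, 0.08) = 0.41
((((p1 /\ ((p2 /\ ~p4) /\ p3)) -> p1) -> (p2 -> (p2 -> (p1 -> p2)))) -> ((p3 -> p2) \/ p4)): min(1, 1 − 1 + 0.41) = 0.41
(p1 \/ ((((p1 /\ ((p2 /\ ~p4) /\ p3)) -> p1) -> (p2 -> (p2 -> (p1 -> p2)))) -> ((p3 -> p2) \/ p4))) = max(0.91, 0.41) = 0.91

0.91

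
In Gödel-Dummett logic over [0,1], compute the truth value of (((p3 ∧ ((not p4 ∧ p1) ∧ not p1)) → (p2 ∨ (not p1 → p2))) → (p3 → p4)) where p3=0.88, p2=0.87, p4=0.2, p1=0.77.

not p4: Gödel ¬ of 0.2 = 0 (operand ≠ 0)
(not p4 ∧ p1) = min(0, 0.77) = 0
not p1: Gödel ¬ of 0.77 = 0 (operand ≠ 0)
((not p4 ∧ p1) ∧ not p1) = min(0, 0) = 0
(p3 ∧ ((not p4 ∧ p1) ∧ not p1)) = min(0.88, 0) = 0
not p1: Gödel ¬ of 0.77 = 0 (operand ≠ 0)
(not p1 → p2): 0 ≤ 0.87, so result = 1
(p2 ∨ (not p1 → p2)) = max(0.87, 1) = 1
((p3 ∧ ((not p4 ∧ p1) ∧ not p1)) → (p2 ∨ (not p1 → p2))): 0 ≤ 1, so result = 1
(p3 → p4): 0.88 > 0.2, so result = 0.2
(((p3 ∧ ((not p4 ∧ p1) ∧ not p1)) → (p2 ∨ (not p1 → p2))) → (p3 → p4)): 1 > 0.2, so result = 0.2

0.20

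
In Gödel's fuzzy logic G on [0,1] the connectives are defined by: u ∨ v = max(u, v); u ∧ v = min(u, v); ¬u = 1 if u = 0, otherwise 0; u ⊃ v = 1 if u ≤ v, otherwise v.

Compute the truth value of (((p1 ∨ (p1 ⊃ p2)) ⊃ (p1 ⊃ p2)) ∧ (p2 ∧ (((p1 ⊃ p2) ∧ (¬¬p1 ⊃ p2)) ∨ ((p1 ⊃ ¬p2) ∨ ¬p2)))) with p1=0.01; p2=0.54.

0.54

(p1 ⊃ p2): 0.01 ≤ 0.54, so result = 1
(p1 ∨ (p1 ⊃ p2)) = max(0.01, 1) = 1
(p1 ⊃ p2): 0.01 ≤ 0.54, so result = 1
((p1 ∨ (p1 ⊃ p2)) ⊃ (p1 ⊃ p2)): 1 ≤ 1, so result = 1
(p1 ⊃ p2): 0.01 ≤ 0.54, so result = 1
¬p1: Gödel ¬ of 0.01 = 0 (operand ≠ 0)
¬¬p1: Gödel ¬ of 0 = 1 (operand is 0)
(¬¬p1 ⊃ p2): 1 > 0.54, so result = 0.54
((p1 ⊃ p2) ∧ (¬¬p1 ⊃ p2)) = min(1, 0.54) = 0.54
¬p2: Gödel ¬ of 0.54 = 0 (operand ≠ 0)
(p1 ⊃ ¬p2): 0.01 > 0, so result = 0
¬p2: Gödel ¬ of 0.54 = 0 (operand ≠ 0)
((p1 ⊃ ¬p2) ∨ ¬p2) = max(0, 0) = 0
(((p1 ⊃ p2) ∧ (¬¬p1 ⊃ p2)) ∨ ((p1 ⊃ ¬p2) ∨ ¬p2)) = max(0.54, 0) = 0.54
(p2 ∧ (((p1 ⊃ p2) ∧ (¬¬p1 ⊃ p2)) ∨ ((p1 ⊃ ¬p2) ∨ ¬p2))) = min(0.54, 0.54) = 0.54
(((p1 ∨ (p1 ⊃ p2)) ⊃ (p1 ⊃ p2)) ∧ (p2 ∧ (((p1 ⊃ p2) ∧ (¬¬p1 ⊃ p2)) ∨ ((p1 ⊃ ¬p2) ∨ ¬p2)))) = min(1, 0.54) = 0.54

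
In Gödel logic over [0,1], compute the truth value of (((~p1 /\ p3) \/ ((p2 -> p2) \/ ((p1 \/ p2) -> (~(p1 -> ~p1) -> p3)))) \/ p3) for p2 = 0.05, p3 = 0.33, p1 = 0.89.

~p1: Gödel ¬ of 0.89 = 0 (operand ≠ 0)
(~p1 /\ p3) = min(0, 0.33) = 0
(p2 -> p2): 0.05 ≤ 0.05, so result = 1
(p1 \/ p2) = max(0.89, 0.05) = 0.89
~p1: Gödel ¬ of 0.89 = 0 (operand ≠ 0)
(p1 -> ~p1): 0.89 > 0, so result = 0
~(p1 -> ~p1): Gödel ¬ of 0 = 1 (operand is 0)
(~(p1 -> ~p1) -> p3): 1 > 0.33, so result = 0.33
((p1 \/ p2) -> (~(p1 -> ~p1) -> p3)): 0.89 > 0.33, so result = 0.33
((p2 -> p2) \/ ((p1 \/ p2) -> (~(p1 -> ~p1) -> p3))) = max(1, 0.33) = 1
((~p1 /\ p3) \/ ((p2 -> p2) \/ ((p1 \/ p2) -> (~(p1 -> ~p1) -> p3)))) = max(0, 1) = 1
(((~p1 /\ p3) \/ ((p2 -> p2) \/ ((p1 \/ p2) -> (~(p1 -> ~p1) -> p3)))) \/ p3) = max(1, 0.33) = 1

1.00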